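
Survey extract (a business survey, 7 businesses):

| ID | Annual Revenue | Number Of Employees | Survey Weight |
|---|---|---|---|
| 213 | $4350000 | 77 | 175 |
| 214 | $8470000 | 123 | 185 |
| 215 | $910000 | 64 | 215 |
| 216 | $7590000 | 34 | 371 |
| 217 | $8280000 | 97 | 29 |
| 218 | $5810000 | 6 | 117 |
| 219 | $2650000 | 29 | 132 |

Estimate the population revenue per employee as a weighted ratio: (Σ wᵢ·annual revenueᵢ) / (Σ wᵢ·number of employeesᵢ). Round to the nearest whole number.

Σ wᵢ·y = 4350000×175 + 8470000×185 + 910000×215 + 7590000×371 + 8280000×29 + 5810000×117 + 2650000×132
  = 761250000 + 1566950000 + 195650000 + 2815890000 + 240120000 + 679770000 + 349800000 = 6609430000
Σ wᵢ·x = 77×175 + 123×185 + 64×215 + 34×371 + 97×29 + 6×117 + 29×132
  = 13475 + 22755 + 13760 + 12614 + 2813 + 702 + 3828 = 69947
Ratio = 6609430000 / 69947 = 94491.972

94492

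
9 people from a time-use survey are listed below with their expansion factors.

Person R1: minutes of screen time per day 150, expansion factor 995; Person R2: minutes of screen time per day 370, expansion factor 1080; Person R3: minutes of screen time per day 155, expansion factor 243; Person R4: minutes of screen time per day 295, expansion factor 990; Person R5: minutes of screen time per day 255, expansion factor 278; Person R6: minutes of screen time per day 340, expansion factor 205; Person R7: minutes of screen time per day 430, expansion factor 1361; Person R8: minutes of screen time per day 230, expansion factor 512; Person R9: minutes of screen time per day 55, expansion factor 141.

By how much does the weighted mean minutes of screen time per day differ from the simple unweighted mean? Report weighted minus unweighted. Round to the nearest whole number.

45

Unweighted sum = 150 + 370 + 155 + 295 + 255 + 340 + 430 + 230 + 55 = 2280
Unweighted mean = 2280 / 9 = 253.33333
Weighted sum = 150×995 + 370×1080 + 155×243 + 295×990 + 255×278 + 340×205 + 430×1361 + 230×512 + 55×141
  = 1729900
Sum of weights = 995 + 1080 + 243 + 990 + 278 + 205 + 1361 + 512 + 141 = 5805
Weighted mean = 1729900 / 5805 = 298.00172
Difference (weighted minus unweighted) = 44.668389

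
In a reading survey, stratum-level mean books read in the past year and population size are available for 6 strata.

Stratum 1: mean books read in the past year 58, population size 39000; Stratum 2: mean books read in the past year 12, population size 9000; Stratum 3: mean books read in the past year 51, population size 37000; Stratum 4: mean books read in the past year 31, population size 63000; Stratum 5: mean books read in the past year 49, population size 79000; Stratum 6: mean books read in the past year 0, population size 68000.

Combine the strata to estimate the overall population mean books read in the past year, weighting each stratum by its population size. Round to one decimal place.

Σ Nₕ·x̄ₕ = 58×39000 + 12×9000 + 51×37000 + 31×63000 + 49×79000 + 0×68000
  = 10081000
Σ Nₕ = 39000 + 9000 + 37000 + 63000 + 79000 + 68000 = 295000
Overall mean = 10081000 / 295000 = 34.172881

34.2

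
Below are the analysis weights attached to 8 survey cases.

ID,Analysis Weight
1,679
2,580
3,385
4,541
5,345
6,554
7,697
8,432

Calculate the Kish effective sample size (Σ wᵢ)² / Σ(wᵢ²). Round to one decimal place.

7.6

Σ wᵢ = 679 + 580 + 385 + 541 + 345 + 554 + 697 + 432 = 4213
Σ wᵢ² = 461041 + 336400 + 148225 + 292681 + 119025 + 306916 + 485809 + 186624 = 2336721
n_eff = 4213² / 2336721 = 17749369 / 2336721 = 7.5958443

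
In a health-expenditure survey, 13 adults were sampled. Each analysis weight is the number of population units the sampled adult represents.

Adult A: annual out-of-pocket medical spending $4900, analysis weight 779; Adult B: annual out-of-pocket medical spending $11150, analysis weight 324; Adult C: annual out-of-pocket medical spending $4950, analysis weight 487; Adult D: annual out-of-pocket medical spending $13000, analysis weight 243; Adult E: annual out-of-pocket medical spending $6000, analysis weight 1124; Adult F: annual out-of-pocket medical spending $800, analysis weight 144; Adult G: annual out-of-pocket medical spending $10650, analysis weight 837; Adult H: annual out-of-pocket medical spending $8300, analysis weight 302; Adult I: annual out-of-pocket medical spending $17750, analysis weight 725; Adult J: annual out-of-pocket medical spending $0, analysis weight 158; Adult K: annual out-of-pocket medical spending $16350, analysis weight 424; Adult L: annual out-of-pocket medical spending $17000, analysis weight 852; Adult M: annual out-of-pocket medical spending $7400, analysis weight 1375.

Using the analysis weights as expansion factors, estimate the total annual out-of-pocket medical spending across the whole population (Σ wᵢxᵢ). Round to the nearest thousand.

Weighted total = 75739350

75739000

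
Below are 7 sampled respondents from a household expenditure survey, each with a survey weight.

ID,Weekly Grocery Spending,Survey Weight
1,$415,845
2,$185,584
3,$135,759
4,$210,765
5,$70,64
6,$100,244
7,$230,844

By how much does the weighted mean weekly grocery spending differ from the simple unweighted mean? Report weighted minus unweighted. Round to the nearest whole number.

38

Unweighted sum = 415 + 185 + 135 + 210 + 70 + 100 + 230 = 1345
Unweighted mean = 1345 / 7 = 192.14286
Weighted sum = 415×845 + 185×584 + 135×759 + 210×765 + 70×64 + 100×244 + 230×844
  = 350675 + 108040 + 102465 + 160650 + 4480 + 24400 + 194120 = 944830
Sum of weights = 845 + 584 + 759 + 765 + 64 + 244 + 844 = 4105
Weighted mean = 944830 / 4105 = 230.16565
Difference (weighted minus unweighted) = 38.022795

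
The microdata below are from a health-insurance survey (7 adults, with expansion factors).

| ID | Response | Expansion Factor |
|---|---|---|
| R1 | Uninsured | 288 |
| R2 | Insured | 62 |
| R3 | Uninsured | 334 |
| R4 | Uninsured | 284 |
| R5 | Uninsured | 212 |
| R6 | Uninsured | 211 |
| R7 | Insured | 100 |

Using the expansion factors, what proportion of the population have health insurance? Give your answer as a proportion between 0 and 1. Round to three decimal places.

Sum of weights for 'Insured' = 62 + 100 = 162
Total weight = 288 + 62 + 334 + 284 + 212 + 211 + 100 = 1491
Weighted proportion = 162 / 1491 = 0.10865191

0.109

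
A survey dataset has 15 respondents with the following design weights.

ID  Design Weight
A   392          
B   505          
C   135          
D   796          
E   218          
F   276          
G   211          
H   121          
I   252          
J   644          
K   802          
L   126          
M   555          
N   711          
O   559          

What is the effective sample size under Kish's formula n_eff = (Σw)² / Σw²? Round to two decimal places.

Σ wᵢ = 6303
Σ wᵢ² = 3506739
n_eff = 6303² / 3506739 = 39727809 / 3506739 = 11.328989

11.33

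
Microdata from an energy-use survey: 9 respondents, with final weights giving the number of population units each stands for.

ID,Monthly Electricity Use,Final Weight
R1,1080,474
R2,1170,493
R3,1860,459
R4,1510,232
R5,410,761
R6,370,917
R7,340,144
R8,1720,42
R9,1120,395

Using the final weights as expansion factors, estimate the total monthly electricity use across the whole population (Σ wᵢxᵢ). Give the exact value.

3507690

Weighted total = 1080×474 + 1170×493 + 1860×459 + 1510×232 + 410×761 + 370×917 + 340×144 + 1720×42 + 1120×395
  = 3507690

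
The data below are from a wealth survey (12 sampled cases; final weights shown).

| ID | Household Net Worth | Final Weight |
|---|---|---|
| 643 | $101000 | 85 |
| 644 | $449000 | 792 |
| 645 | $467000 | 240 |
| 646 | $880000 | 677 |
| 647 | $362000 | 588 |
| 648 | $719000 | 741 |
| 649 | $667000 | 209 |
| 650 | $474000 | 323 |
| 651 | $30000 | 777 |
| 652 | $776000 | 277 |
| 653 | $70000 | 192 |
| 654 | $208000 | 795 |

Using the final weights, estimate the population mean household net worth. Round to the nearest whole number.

443686

Weighted sum = 101000×85 + 449000×792 + 467000×240 + 880000×677 + 362000×588 + 719000×741 + 667000×209 + 474000×323 + 30000×777 + 776000×277 + 70000×192 + 208000×795
  = 8585000 + 355608000 + 112080000 + 595760000 + 212856000 + 532779000 + 139403000 + 153102000 + 23310000 + 214952000 + 13440000 + 165360000 = 2527235000
Sum of weights = 85 + 792 + 240 + 677 + 588 + 741 + 209 + 323 + 777 + 277 + 192 + 795 = 5696
Weighted mean = 2527235000 / 5696 = 443685.92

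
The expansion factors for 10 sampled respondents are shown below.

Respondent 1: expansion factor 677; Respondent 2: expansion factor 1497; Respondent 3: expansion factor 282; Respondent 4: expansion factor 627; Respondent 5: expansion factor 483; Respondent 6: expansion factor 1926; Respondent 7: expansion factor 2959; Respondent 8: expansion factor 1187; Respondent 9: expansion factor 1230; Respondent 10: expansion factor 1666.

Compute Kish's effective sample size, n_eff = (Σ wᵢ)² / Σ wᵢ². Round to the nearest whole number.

7

Σ wᵢ = 677 + 1497 + 282 + 627 + 483 + 1926 + 2959 + 1187 + 1230 + 1666 = 12534
Σ wᵢ² = 458329 + 2241009 + 79524 + 393129 + 233289 + 3709476 + 8755681 + 1408969 + 1512900 + 2775556 = 21567862
n_eff = 12534² / 21567862 = 157101156 / 21567862 = 7.2840394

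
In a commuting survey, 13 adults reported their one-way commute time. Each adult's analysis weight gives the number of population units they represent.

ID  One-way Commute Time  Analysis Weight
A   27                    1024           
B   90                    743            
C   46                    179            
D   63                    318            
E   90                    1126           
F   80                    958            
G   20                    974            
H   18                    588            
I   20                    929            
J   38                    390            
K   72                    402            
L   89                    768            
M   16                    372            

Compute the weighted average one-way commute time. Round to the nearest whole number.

53

Weighted sum = 467478
Sum of weights = 8771
Weighted mean = 467478 / 8771 = 53.298142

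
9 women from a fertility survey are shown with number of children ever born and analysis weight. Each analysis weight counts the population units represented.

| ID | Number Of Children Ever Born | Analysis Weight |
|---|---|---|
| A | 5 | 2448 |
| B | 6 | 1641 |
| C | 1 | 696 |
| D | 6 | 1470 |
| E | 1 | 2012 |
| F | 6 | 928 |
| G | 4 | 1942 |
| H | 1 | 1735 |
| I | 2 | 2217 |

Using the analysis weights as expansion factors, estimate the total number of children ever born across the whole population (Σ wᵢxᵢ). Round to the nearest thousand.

Weighted total = 5×2448 + 6×1641 + 1×696 + 6×1470 + 1×2012 + 6×928 + 4×1942 + 1×1735 + 2×2217
  = 12240 + 9846 + 696 + 8820 + 2012 + 5568 + 7768 + 1735 + 4434 = 53119

53000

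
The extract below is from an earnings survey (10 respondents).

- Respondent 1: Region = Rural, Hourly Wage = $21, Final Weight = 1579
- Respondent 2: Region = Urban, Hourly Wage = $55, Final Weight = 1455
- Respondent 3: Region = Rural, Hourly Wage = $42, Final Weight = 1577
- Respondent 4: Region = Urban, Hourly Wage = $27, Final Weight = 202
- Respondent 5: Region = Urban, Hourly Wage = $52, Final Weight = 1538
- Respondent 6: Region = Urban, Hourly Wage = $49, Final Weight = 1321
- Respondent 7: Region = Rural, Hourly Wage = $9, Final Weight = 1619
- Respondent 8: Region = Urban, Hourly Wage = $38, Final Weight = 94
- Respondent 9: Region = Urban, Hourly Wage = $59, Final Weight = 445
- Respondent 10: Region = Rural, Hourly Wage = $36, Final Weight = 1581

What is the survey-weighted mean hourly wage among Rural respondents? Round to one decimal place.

26.9

Rural rows: 1, 3, 7, 10
Weighted sum = 170880
Sum of weights = 1579 + 1577 + 1619 + 1581 = 6356
Weighted mean = 170880 / 6356 = 26.884833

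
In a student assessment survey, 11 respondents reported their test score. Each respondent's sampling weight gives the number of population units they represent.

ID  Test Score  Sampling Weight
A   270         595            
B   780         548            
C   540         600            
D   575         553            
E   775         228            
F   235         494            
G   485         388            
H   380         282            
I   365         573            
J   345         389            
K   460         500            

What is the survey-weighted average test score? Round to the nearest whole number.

Weighted sum = 270×595 + 780×548 + 540×600 + 575×553 + 775×228 + 235×494 + 485×388 + 380×282 + 365×573 + 345×389 + 460×500
  = 2391545
Sum of weights = 595 + 548 + 600 + 553 + 228 + 494 + 388 + 282 + 573 + 389 + 500 = 5150
Weighted mean = 2391545 / 5150 = 464.37767

464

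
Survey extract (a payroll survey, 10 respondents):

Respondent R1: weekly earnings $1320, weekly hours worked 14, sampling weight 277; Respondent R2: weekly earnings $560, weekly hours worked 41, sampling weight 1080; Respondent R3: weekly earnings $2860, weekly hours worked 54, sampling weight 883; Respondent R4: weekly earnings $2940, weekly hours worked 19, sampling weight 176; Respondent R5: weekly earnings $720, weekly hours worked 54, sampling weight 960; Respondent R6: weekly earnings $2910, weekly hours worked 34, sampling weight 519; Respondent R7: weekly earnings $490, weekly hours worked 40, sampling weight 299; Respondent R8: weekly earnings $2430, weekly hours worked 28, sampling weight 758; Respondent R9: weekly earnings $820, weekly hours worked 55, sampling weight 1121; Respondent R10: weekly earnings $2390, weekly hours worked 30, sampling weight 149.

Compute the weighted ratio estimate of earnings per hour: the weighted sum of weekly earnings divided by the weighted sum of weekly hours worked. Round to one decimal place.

Σ wᵢ·y = 1320×277 + 560×1080 + 2860×883 + 2940×176 + 720×960 + 2910×519 + 490×299 + 2430×758 + 820×1121 + 2390×149
  = 365640 + 604800 + 2525380 + 517440 + 691200 + 1510290 + 146510 + 1841940 + 919220 + 356110 = 9478530
Σ wᵢ·x = 267979
Ratio = 9478530 / 267979 = 35.370421

35.4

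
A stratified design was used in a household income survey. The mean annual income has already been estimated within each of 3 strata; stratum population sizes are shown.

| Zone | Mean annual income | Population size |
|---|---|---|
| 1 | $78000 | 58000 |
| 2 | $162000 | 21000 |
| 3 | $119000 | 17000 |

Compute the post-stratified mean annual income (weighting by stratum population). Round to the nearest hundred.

103600

Σ Nₕ·x̄ₕ = 78000×58000 + 162000×21000 + 119000×17000
  = 4524000000 + 3402000000 + 2023000000 = 9949000000
Σ Nₕ = 58000 + 21000 + 17000 = 96000
Overall mean = 9949000000 / 96000 = 103635.42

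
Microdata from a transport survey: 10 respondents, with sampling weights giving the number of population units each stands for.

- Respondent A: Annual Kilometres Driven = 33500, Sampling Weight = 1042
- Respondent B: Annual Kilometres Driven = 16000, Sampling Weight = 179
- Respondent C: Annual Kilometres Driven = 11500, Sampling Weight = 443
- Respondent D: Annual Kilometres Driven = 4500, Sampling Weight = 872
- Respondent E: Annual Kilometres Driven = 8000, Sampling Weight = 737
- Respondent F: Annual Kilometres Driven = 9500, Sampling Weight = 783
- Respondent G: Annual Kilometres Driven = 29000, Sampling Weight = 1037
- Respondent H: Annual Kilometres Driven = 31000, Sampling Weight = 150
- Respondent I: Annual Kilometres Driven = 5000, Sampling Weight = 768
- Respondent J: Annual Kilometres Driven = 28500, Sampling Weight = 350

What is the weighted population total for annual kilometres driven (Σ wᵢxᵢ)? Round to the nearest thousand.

Weighted total = 33500×1042 + 16000×179 + 11500×443 + 4500×872 + 8000×737 + 9500×783 + 29000×1037 + 31000×150 + 5000×768 + 28500×350
  = 108662000

108662000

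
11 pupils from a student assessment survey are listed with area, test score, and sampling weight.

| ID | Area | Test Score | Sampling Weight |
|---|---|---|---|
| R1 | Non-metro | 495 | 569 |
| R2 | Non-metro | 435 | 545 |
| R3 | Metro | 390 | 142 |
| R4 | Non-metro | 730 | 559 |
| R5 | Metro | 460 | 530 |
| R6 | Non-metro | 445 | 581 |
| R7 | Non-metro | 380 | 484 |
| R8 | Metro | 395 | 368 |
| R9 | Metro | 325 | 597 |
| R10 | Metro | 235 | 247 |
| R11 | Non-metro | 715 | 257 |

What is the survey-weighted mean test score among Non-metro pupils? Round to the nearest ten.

Non-metro rows: R1, R2, R4, R6, R7, R11
Weighted sum = 495×569 + 435×545 + 730×559 + 445×581 + 380×484 + 715×257
  = 281655 + 237075 + 408070 + 258545 + 183920 + 183755 = 1553020
Sum of weights = 569 + 545 + 559 + 581 + 484 + 257 = 2995
Weighted mean = 1553020 / 2995 = 518.53756

520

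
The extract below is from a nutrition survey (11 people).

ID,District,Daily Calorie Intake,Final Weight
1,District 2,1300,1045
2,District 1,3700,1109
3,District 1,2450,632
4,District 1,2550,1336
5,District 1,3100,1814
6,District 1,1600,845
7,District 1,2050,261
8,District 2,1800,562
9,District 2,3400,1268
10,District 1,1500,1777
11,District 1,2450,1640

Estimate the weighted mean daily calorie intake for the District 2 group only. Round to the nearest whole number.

2324

District 2 rows: 1, 8, 9
Weighted sum = 1300×1045 + 1800×562 + 3400×1268
  = 6681300
Sum of weights = 1045 + 562 + 1268 = 2875
Weighted mean = 6681300 / 2875 = 2323.9304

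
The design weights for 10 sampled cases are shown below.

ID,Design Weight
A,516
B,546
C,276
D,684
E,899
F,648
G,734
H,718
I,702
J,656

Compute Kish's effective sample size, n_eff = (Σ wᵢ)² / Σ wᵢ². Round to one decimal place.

Σ wᵢ = 516 + 546 + 276 + 684 + 899 + 648 + 734 + 718 + 702 + 656 = 6379
Σ wᵢ² = 266256 + 298116 + 76176 + 467856 + 808201 + 419904 + 538756 + 515524 + 492804 + 430336 = 4313929
n_eff = 6379² / 4313929 = 40691641 / 4313929 = 9.4326172

9.4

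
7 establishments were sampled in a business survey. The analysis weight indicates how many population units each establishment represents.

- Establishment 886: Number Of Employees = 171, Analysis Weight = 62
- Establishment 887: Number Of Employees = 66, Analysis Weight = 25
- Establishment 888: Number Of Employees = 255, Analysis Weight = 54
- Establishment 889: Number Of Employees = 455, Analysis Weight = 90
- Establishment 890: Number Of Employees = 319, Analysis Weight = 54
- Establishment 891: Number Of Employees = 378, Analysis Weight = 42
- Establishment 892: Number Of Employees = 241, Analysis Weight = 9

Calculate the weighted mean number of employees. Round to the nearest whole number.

304

Weighted sum = 171×62 + 66×25 + 255×54 + 455×90 + 319×54 + 378×42 + 241×9
  = 10602 + 1650 + 13770 + 40950 + 17226 + 15876 + 2169 = 102243
Sum of weights = 336
Weighted mean = 102243 / 336 = 304.29464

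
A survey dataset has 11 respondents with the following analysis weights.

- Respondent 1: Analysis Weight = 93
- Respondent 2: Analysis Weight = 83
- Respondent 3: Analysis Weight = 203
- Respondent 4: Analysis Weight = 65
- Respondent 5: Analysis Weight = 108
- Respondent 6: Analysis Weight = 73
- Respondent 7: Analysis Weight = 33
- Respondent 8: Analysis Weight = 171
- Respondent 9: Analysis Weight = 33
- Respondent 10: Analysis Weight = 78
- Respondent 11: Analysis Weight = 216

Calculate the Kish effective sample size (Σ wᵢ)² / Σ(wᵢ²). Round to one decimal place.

8.2

Σ wᵢ = 93 + 83 + 203 + 65 + 108 + 73 + 33 + 171 + 33 + 78 + 216 = 1156
Σ wᵢ² = 162124
n_eff = 1156² / 162124 = 1336336 / 162124 = 8.2426784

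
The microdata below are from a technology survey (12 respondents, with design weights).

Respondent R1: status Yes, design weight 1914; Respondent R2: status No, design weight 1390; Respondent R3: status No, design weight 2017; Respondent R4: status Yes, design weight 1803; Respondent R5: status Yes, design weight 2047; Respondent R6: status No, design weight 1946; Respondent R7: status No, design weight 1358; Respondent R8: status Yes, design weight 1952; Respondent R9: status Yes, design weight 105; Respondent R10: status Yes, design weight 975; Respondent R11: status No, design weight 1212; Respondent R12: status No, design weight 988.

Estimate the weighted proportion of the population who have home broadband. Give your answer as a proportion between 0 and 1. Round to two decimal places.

0.50

Sum of weights for 'Yes' = 1914 + 1803 + 2047 + 1952 + 105 + 975 = 8796
Total weight = 17707
Weighted proportion = 8796 / 17707 = 0.4967527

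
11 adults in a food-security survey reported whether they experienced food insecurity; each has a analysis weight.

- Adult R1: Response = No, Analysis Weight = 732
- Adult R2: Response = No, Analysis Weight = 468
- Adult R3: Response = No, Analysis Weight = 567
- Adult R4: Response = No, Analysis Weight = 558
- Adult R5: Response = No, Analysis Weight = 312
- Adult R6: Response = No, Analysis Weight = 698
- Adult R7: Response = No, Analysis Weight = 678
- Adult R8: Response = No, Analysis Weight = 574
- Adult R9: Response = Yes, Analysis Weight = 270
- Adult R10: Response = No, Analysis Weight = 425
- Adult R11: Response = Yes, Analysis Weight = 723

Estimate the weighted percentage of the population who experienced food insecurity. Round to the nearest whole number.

Sum of weights for 'Yes' = 270 + 723 = 993
Total weight = 6005
Weighted proportion = 993 / 6005 = 0.1653622 → 16.53622%

17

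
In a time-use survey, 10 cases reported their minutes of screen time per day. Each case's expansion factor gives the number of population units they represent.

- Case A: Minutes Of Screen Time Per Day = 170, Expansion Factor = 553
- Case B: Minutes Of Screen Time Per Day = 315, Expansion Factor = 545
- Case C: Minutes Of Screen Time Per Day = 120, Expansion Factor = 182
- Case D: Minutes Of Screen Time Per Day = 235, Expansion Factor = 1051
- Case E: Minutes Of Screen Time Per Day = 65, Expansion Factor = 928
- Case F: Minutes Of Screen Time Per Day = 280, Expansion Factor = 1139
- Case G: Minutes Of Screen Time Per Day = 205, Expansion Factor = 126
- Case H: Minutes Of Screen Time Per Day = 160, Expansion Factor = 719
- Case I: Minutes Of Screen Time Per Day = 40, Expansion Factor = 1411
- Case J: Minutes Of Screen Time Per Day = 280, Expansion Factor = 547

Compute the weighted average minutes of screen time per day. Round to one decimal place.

Weighted sum = 170×553 + 315×545 + 120×182 + 235×1051 + 65×928 + 280×1139 + 205×126 + 160×719 + 40×1411 + 280×547
  = 94010 + 171675 + 21840 + 246985 + 60320 + 318920 + 25830 + 115040 + 56440 + 153160 = 1264220
Sum of weights = 553 + 545 + 182 + 1051 + 928 + 1139 + 126 + 719 + 1411 + 547 = 7201
Weighted mean = 1264220 / 7201 = 175.56173

175.6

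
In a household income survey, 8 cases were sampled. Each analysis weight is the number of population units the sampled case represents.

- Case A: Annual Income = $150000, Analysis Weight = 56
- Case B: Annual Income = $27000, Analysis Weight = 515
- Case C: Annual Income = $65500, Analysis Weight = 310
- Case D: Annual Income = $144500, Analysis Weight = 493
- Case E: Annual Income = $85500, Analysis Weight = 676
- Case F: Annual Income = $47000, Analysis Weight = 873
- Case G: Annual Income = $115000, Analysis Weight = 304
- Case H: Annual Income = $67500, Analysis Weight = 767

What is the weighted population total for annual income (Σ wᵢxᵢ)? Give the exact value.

Weighted total = 150000×56 + 27000×515 + 65500×310 + 144500×493 + 85500×676 + 47000×873 + 115000×304 + 67500×767
  = 8400000 + 13905000 + 20305000 + 71238500 + 57798000 + 41031000 + 34960000 + 51772500 = 299410000

299410000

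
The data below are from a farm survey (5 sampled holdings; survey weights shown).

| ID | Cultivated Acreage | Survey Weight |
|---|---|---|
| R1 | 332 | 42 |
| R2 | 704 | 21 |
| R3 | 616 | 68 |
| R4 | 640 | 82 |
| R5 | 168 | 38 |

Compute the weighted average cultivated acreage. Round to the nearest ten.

520

Weighted sum = 332×42 + 704×21 + 616×68 + 640×82 + 168×38
  = 13944 + 14784 + 41888 + 52480 + 6384 = 129480
Sum of weights = 251
Weighted mean = 129480 / 251 = 515.85657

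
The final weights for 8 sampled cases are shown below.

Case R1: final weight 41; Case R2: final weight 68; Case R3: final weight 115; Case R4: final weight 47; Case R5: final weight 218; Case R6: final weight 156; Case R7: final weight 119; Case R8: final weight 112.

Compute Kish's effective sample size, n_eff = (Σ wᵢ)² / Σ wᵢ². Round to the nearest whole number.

Σ wᵢ = 876
Σ wᵢ² = 1681 + 4624 + 13225 + 2209 + 47524 + 24336 + 14161 + 12544 = 120304
n_eff = 876² / 120304 = 767376 / 120304 = 6.3786408

6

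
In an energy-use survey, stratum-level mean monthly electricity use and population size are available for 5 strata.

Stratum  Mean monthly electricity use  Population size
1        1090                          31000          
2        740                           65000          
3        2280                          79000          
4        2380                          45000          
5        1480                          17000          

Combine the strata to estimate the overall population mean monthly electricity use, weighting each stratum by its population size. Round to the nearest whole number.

1664

Σ Nₕ·x̄ₕ = 1090×31000 + 740×65000 + 2280×79000 + 2380×45000 + 1480×17000
  = 394270000
Σ Nₕ = 237000
Overall mean = 394270000 / 237000 = 1663.5865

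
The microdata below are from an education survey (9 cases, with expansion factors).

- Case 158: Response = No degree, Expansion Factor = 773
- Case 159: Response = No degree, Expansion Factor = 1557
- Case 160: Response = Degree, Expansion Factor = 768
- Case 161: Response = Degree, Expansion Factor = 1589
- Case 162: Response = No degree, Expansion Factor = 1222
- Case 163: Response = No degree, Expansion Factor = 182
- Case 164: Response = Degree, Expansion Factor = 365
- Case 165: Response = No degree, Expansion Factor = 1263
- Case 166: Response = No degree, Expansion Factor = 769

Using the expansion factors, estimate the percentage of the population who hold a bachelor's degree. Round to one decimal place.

Sum of weights for 'Degree' = 768 + 1589 + 365 = 2722
Total weight = 773 + 1557 + 768 + 1589 + 1222 + 182 + 365 + 1263 + 769 = 8488
Weighted proportion = 2722 / 8488 = 0.32068803 → 32.068803%

32.1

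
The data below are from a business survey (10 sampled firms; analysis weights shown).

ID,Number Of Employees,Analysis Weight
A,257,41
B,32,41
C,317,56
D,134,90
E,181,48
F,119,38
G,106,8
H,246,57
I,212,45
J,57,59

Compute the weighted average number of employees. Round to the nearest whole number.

Weighted sum = 257×41 + 32×41 + 317×56 + 134×90 + 181×48 + 119×38 + 106×8 + 246×57 + 212×45 + 57×59
  = 10537 + 1312 + 17752 + 12060 + 8688 + 4522 + 848 + 14022 + 9540 + 3363 = 82644
Sum of weights = 41 + 41 + 56 + 90 + 48 + 38 + 8 + 57 + 45 + 59 = 483
Weighted mean = 82644 / 483 = 171.10559

171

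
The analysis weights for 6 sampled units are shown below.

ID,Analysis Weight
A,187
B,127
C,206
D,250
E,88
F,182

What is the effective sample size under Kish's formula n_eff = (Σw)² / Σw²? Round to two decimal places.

5.49

Σ wᵢ = 187 + 127 + 206 + 250 + 88 + 182 = 1040
Σ wᵢ² = 34969 + 16129 + 42436 + 62500 + 7744 + 33124 = 196902
n_eff = 1040² / 196902 = 1081600 / 196902 = 5.4930879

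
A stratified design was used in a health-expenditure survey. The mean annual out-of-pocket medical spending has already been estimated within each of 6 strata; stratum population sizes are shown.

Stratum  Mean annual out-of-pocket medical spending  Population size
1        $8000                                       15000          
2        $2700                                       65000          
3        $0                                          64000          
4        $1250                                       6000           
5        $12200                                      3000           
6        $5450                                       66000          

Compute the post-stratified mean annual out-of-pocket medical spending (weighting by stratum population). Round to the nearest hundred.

Σ Nₕ·x̄ₕ = 8000×15000 + 2700×65000 + 0×64000 + 1250×6000 + 12200×3000 + 5450×66000
  = 120000000 + 175500000 + 0 + 7500000 + 36600000 + 359700000 = 699300000
Σ Nₕ = 219000
Overall mean = 699300000 / 219000 = 3193.1507

3200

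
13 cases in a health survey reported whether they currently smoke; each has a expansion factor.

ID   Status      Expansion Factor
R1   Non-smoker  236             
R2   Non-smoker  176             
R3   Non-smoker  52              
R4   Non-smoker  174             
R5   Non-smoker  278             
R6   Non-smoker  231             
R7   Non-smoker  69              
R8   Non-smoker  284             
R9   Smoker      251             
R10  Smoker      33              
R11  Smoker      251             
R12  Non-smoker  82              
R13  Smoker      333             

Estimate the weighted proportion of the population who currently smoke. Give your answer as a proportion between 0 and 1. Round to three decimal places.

Sum of weights for 'Smoker' = 251 + 33 + 251 + 333 = 868
Total weight = 2450
Weighted proportion = 868 / 2450 = 0.35428571

0.354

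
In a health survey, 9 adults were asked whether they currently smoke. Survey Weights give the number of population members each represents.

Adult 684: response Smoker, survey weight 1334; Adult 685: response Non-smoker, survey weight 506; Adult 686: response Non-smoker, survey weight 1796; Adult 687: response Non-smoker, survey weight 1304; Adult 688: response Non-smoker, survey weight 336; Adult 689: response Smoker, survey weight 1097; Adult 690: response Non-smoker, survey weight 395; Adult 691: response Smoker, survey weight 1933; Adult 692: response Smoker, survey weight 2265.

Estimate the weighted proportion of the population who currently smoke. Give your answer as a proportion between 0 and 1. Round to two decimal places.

Sum of weights for 'Smoker' = 1334 + 1097 + 1933 + 2265 = 6629
Total weight = 1334 + 506 + 1796 + 1304 + 336 + 1097 + 395 + 1933 + 2265 = 10966
Weighted proportion = 6629 / 10966 = 0.60450483

0.60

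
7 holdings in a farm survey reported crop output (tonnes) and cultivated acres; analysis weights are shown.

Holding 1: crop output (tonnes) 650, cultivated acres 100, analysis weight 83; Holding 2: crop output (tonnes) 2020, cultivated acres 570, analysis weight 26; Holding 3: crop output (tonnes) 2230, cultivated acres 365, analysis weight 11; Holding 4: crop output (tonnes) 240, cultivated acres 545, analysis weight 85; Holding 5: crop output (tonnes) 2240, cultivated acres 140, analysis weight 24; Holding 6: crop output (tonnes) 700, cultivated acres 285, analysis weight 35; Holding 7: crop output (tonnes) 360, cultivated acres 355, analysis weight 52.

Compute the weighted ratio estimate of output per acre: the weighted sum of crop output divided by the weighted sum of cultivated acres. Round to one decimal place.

Σ wᵢ·y = 650×83 + 2020×26 + 2230×11 + 240×85 + 2240×24 + 700×35 + 360×52
  = 53950 + 52520 + 24530 + 20400 + 53760 + 24500 + 18720 = 248380
Σ wᵢ·x = 100×83 + 570×26 + 365×11 + 545×85 + 140×24 + 285×35 + 355×52
  = 8300 + 14820 + 4015 + 46325 + 3360 + 9975 + 18460 = 105255
Ratio = 248380 / 105255 = 2.3597929

2.4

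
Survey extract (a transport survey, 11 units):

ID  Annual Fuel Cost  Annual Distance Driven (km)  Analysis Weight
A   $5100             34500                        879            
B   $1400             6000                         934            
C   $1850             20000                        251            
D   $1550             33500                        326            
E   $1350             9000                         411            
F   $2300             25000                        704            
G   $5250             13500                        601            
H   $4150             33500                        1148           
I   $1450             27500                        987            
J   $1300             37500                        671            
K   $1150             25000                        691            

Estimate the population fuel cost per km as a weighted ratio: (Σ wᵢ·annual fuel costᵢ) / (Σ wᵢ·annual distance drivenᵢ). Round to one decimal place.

0.1

Σ wᵢ·y = 19951750
Σ wᵢ·x = 34500×879 + 6000×934 + 20000×251 + 33500×326 + 9000×411 + 25000×704 + 13500×601 + 33500×1148 + 27500×987 + 37500×671 + 25000×691
  = 30325500 + 5604000 + 5020000 + 10921000 + 3699000 + 17600000 + 8113500 + 38458000 + 27142500 + 25162500 + 17275000 = 189321000
Ratio = 19951750 / 189321000 = 0.10538583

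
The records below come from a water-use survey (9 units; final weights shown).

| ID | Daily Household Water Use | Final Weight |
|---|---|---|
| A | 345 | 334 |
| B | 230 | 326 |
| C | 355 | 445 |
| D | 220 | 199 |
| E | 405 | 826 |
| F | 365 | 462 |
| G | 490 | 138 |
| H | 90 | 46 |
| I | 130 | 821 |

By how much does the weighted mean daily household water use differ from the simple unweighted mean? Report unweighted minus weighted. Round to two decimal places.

-6.25

Unweighted sum = 345 + 230 + 355 + 220 + 405 + 365 + 490 + 90 + 130 = 2630
Unweighted mean = 2630 / 9 = 292.22222
Weighted sum = 345×334 + 230×326 + 355×445 + 220×199 + 405×826 + 365×462 + 490×138 + 90×46 + 130×821
  = 115230 + 74980 + 157975 + 43780 + 334530 + 168630 + 67620 + 4140 + 106730 = 1073615
Sum of weights = 334 + 326 + 445 + 199 + 826 + 462 + 138 + 46 + 821 = 3597
Weighted mean = 1073615 / 3597 = 298.47512
Difference (unweighted minus weighted) = -6.2528959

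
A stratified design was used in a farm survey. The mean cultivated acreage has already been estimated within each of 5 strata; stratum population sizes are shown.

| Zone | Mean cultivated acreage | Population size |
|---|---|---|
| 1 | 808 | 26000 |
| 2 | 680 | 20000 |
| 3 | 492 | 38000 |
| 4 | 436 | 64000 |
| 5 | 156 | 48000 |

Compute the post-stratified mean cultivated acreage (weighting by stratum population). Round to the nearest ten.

450

Σ Nₕ·x̄ₕ = 808×26000 + 680×20000 + 492×38000 + 436×64000 + 156×48000
  = 21008000 + 13600000 + 18696000 + 27904000 + 7488000 = 88696000
Σ Nₕ = 26000 + 20000 + 38000 + 64000 + 48000 = 196000
Overall mean = 88696000 / 196000 = 452.53061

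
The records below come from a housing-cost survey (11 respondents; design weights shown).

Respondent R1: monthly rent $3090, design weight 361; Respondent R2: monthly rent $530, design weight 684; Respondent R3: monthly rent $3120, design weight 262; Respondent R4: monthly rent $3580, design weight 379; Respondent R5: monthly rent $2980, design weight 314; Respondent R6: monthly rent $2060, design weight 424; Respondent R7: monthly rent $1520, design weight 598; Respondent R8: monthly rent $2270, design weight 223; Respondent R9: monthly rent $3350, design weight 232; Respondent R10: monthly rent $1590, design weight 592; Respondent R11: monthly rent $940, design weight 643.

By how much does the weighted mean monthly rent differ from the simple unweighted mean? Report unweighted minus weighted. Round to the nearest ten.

320

Unweighted sum = 3090 + 530 + 3120 + 3580 + 2980 + 2060 + 1520 + 2270 + 3350 + 1590 + 940 = 25030
Unweighted mean = 25030 / 11 = 2275.4545
Weighted sum = 9199500
Sum of weights = 361 + 684 + 262 + 379 + 314 + 424 + 598 + 223 + 232 + 592 + 643 = 4712
Weighted mean = 9199500 / 4712 = 1952.3557
Difference (unweighted minus weighted) = 323.09886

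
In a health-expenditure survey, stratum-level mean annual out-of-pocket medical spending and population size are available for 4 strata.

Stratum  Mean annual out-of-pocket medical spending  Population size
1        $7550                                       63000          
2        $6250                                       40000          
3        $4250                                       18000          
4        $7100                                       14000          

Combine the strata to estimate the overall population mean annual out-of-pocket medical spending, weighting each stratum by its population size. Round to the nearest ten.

Σ Nₕ·x̄ₕ = 7550×63000 + 6250×40000 + 4250×18000 + 7100×14000
  = 901550000
Σ Nₕ = 63000 + 40000 + 18000 + 14000 = 135000
Overall mean = 901550000 / 135000 = 6678.1481

6680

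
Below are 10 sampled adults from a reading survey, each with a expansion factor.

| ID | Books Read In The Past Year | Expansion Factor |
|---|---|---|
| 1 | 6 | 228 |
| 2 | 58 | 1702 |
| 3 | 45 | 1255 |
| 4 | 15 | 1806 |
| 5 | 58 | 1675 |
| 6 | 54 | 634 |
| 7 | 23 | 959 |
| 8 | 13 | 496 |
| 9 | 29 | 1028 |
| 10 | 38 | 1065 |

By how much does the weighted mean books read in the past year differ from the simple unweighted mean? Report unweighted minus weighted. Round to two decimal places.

-4.25

Unweighted sum = 6 + 58 + 45 + 15 + 58 + 54 + 23 + 13 + 29 + 38 = 339
Unweighted mean = 339 / 10 = 33.9
Weighted sum = 6×228 + 58×1702 + 45×1255 + 15×1806 + 58×1675 + 54×634 + 23×959 + 13×496 + 29×1028 + 38×1065
  = 413822
Sum of weights = 228 + 1702 + 1255 + 1806 + 1675 + 634 + 959 + 496 + 1028 + 1065 = 10848
Weighted mean = 413822 / 10848 = 38.147308
Difference (unweighted minus weighted) = -4.2473083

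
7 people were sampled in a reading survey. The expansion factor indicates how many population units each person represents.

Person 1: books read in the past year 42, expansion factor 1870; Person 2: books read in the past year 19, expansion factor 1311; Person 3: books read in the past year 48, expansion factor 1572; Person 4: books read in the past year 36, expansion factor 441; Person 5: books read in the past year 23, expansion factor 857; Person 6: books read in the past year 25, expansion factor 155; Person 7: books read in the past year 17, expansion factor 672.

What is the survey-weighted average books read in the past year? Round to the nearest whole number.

Weighted sum = 42×1870 + 19×1311 + 48×1572 + 36×441 + 23×857 + 25×155 + 17×672
  = 78540 + 24909 + 75456 + 15876 + 19711 + 3875 + 11424 = 229791
Sum of weights = 6878
Weighted mean = 229791 / 6878 = 33.409567

33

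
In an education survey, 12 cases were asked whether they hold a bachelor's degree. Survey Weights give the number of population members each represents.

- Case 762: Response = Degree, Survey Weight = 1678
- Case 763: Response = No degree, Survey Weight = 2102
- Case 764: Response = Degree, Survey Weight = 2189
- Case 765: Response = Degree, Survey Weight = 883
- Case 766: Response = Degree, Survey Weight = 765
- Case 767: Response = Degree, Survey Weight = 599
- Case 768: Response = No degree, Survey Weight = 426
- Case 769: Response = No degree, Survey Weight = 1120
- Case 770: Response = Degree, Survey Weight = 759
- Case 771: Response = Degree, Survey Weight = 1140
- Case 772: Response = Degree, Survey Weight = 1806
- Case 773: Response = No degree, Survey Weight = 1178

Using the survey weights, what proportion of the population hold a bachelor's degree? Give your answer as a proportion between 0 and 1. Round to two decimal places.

Sum of weights for 'Degree' = 1678 + 2189 + 883 + 765 + 599 + 759 + 1140 + 1806 = 9819
Total weight = 1678 + 2102 + 2189 + 883 + 765 + 599 + 426 + 1120 + 759 + 1140 + 1806 + 1178 = 14645
Weighted proportion = 9819 / 14645 = 0.67046774

0.67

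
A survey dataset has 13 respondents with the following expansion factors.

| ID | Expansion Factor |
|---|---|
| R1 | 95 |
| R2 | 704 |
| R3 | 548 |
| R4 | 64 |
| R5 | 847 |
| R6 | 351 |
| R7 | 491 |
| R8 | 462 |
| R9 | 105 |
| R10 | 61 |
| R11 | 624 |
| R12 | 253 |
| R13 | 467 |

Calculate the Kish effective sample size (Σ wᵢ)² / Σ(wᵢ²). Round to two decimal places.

9.22

Σ wᵢ = 5072
Σ wᵢ² = 2790396
n_eff = 5072² / 2790396 = 25725184 / 2790396 = 9.2191875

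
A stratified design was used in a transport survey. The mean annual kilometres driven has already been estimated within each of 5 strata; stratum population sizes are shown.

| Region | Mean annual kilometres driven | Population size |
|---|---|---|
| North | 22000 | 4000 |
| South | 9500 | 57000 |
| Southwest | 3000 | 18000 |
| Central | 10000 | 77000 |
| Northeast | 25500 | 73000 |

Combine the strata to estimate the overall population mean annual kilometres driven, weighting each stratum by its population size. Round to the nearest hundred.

Σ Nₕ·x̄ₕ = 3315000000
Σ Nₕ = 4000 + 57000 + 18000 + 77000 + 73000 = 229000
Overall mean = 3315000000 / 229000 = 14475.983

14500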